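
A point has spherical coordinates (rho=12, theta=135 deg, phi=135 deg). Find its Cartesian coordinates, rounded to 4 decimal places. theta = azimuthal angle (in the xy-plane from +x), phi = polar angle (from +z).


x = 12 * sin(135) * cos(135) = -6
y = 12 * sin(135) * sin(135) = 6
z = 12 * cos(135) = -8.4853

(-6, 6, -8.4853)


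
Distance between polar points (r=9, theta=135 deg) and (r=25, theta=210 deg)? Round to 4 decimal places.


d = sqrt(r1^2 + r2^2 - 2*r1*r2*cos(t2-t1))
d = sqrt(9^2 + 25^2 - 2*9*25*cos(210-135)) = 24.2803

24.2803


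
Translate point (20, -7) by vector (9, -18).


Translation: (x+dx, y+dy) = (20+9, -7+-18) = (29, -25)

(29, -25)


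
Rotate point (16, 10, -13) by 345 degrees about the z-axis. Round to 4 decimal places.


x' = 16*cos(345) - 10*sin(345) = 18.043
y' = 16*sin(345) + 10*cos(345) = 5.5182
z' = -13

(18.043, 5.5182, -13)


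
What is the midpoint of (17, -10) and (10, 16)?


Midpoint = ((17+10)/2, (-10+16)/2) = (13.5, 3)

(13.5, 3)


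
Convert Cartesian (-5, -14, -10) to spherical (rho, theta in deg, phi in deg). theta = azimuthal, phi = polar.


rho = sqrt((-5)^2 + (-14)^2 + (-10)^2) = 17.9165
theta = atan2(-14, -5) = 250.3462 deg
phi = acos(-10/17.9165) = 123.9276 deg

rho = 17.9165, theta = 250.3462 deg, phi = 123.9276 deg


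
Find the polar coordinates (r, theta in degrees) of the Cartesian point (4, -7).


r = sqrt(4^2 + (-7)^2) = 8.0623
theta = atan2(-7, 4) = 299.7449 degrees

r = 8.0623, theta = 299.7449 degrees


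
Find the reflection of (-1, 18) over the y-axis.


Reflection across y-axis: (x, y) -> (-x, y)
(-1, 18) -> (1, 18)

(1, 18)


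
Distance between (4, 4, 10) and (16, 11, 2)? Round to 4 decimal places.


d = sqrt((16-4)^2 + (11-4)^2 + (2-10)^2) = 16.0312

16.0312


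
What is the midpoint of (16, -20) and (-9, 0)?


Midpoint = ((16+-9)/2, (-20+0)/2) = (3.5, -10)

(3.5, -10)


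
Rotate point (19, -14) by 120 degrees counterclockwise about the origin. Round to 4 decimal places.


x' = 19*cos(120) - -14*sin(120) = 2.6244
y' = 19*sin(120) + -14*cos(120) = 23.4545

(2.6244, 23.4545)


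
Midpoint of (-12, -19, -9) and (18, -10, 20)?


Midpoint = ((-12+18)/2, (-19+-10)/2, (-9+20)/2) = (3, -14.5, 5.5)

(3, -14.5, 5.5)


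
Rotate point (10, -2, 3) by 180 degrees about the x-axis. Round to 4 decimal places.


x' = 10
y' = -2*cos(180) - 3*sin(180) = 2
z' = -2*sin(180) + 3*cos(180) = -3

(10, 2, -3)


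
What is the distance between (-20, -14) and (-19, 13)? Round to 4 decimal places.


d = sqrt((-19--20)^2 + (13--14)^2) = 27.0185

27.0185


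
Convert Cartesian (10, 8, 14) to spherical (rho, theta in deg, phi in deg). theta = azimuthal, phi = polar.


rho = sqrt(10^2 + 8^2 + 14^2) = 18.9737
theta = atan2(8, 10) = 38.6598 deg
phi = acos(14/18.9737) = 42.4502 deg

rho = 18.9737, theta = 38.6598 deg, phi = 42.4502 deg


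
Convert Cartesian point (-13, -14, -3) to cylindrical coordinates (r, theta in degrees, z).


r = sqrt((-13)^2 + (-14)^2) = 19.105
theta = atan2(-14, -13) = 227.1211 deg
z = -3

r = 19.105, theta = 227.1211 deg, z = -3


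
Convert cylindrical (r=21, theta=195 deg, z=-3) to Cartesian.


x = 21 * cos(195) = -20.2844
y = 21 * sin(195) = -5.4352
z = -3

(-20.2844, -5.4352, -3)


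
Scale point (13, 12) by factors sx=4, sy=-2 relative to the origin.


Scaling: (x*sx, y*sy) = (13*4, 12*-2) = (52, -24)

(52, -24)


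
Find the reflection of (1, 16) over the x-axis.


Reflection across x-axis: (x, y) -> (x, -y)
(1, 16) -> (1, -16)

(1, -16)


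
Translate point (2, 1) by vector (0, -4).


Translation: (x+dx, y+dy) = (2+0, 1+-4) = (2, -3)

(2, -3)


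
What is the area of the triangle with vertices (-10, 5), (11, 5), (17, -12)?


Area = |x1(y2-y3) + x2(y3-y1) + x3(y1-y2)| / 2
= |-10*(5--12) + 11*(-12-5) + 17*(5-5)| / 2
= 178.5

178.5


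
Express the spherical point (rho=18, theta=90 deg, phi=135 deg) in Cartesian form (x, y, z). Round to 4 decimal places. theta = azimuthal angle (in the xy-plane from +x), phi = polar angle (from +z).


x = 18 * sin(135) * cos(90) = 0
y = 18 * sin(135) * sin(90) = 12.7279
z = 18 * cos(135) = -12.7279

(0, 12.7279, -12.7279)


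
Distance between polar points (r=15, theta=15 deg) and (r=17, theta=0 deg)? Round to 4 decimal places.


d = sqrt(r1^2 + r2^2 - 2*r1*r2*cos(t2-t1))
d = sqrt(15^2 + 17^2 - 2*15*17*cos(0-15)) = 4.6236

4.6236


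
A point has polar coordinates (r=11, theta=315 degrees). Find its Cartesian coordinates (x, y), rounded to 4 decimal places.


x = 11 * cos(315) = 7.7782
y = 11 * sin(315) = -7.7782

(7.7782, -7.7782)


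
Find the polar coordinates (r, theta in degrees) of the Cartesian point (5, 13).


r = sqrt(5^2 + 13^2) = 13.9284
theta = atan2(13, 5) = 68.9625 degrees

r = 13.9284, theta = 68.9625 degrees


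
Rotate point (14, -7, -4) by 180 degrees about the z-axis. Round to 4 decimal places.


x' = 14*cos(180) - -7*sin(180) = -14
y' = 14*sin(180) + -7*cos(180) = 7
z' = -4

(-14, 7, -4)


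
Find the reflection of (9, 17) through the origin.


Reflection through origin: (x, y) -> (-x, -y)
(9, 17) -> (-9, -17)

(-9, -17)


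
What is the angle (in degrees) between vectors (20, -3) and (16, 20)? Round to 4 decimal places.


dot = 20*16 + -3*20 = 260
|u| = 20.2237, |v| = 25.6125
cos(angle) = 0.5019
angle = 59.871 degrees

59.871 degrees


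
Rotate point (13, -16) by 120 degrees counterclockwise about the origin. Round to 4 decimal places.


x' = 13*cos(120) - -16*sin(120) = 7.3564
y' = 13*sin(120) + -16*cos(120) = 19.2583

(7.3564, 19.2583)


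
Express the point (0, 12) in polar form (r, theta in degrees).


r = sqrt(0^2 + 12^2) = 12
theta = atan2(12, 0) = 90 degrees

r = 12, theta = 90 degrees


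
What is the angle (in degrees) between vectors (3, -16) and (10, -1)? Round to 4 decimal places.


dot = 3*10 + -16*-1 = 46
|u| = 16.2788, |v| = 10.0499
cos(angle) = 0.2812
angle = 73.6698 degrees

73.6698 degrees


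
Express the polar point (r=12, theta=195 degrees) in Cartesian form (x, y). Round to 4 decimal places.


x = 12 * cos(195) = -11.5911
y = 12 * sin(195) = -3.1058

(-11.5911, -3.1058)


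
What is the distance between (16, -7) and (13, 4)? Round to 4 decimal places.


d = sqrt((13-16)^2 + (4--7)^2) = 11.4018

11.4018


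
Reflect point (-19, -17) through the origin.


Reflection through origin: (x, y) -> (-x, -y)
(-19, -17) -> (19, 17)

(19, 17)


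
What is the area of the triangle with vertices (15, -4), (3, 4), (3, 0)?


Area = |x1(y2-y3) + x2(y3-y1) + x3(y1-y2)| / 2
= |15*(4-0) + 3*(0--4) + 3*(-4-4)| / 2
= 24

24


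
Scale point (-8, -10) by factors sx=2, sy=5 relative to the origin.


Scaling: (x*sx, y*sy) = (-8*2, -10*5) = (-16, -50)

(-16, -50)


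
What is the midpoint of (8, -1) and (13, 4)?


Midpoint = ((8+13)/2, (-1+4)/2) = (10.5, 1.5)

(10.5, 1.5)


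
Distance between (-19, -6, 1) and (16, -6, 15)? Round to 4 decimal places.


d = sqrt((16--19)^2 + (-6--6)^2 + (15-1)^2) = 37.6962

37.6962


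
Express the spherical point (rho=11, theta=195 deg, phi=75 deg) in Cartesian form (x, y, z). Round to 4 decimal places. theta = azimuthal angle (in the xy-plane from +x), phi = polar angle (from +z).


x = 11 * sin(75) * cos(195) = -10.2631
y = 11 * sin(75) * sin(195) = -2.75
z = 11 * cos(75) = 2.847

(-10.2631, -2.75, 2.847)


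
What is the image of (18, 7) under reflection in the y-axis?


Reflection across y-axis: (x, y) -> (-x, y)
(18, 7) -> (-18, 7)

(-18, 7)


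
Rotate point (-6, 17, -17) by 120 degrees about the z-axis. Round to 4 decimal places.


x' = -6*cos(120) - 17*sin(120) = -11.7224
y' = -6*sin(120) + 17*cos(120) = -13.6962
z' = -17

(-11.7224, -13.6962, -17)


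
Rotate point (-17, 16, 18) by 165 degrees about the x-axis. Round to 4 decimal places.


x' = -17
y' = 16*cos(165) - 18*sin(165) = -20.1136
z' = 16*sin(165) + 18*cos(165) = -13.2456

(-17, -20.1136, -13.2456)


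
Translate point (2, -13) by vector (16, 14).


Translation: (x+dx, y+dy) = (2+16, -13+14) = (18, 1)

(18, 1)


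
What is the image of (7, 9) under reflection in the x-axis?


Reflection across x-axis: (x, y) -> (x, -y)
(7, 9) -> (7, -9)

(7, -9)


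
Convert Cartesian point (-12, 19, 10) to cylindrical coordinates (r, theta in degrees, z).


r = sqrt((-12)^2 + 19^2) = 22.4722
theta = atan2(19, -12) = 122.2756 deg
z = 10

r = 22.4722, theta = 122.2756 deg, z = 10


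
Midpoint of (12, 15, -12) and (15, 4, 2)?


Midpoint = ((12+15)/2, (15+4)/2, (-12+2)/2) = (13.5, 9.5, -5)

(13.5, 9.5, -5)


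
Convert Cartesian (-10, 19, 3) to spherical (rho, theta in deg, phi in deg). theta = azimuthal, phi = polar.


rho = sqrt((-10)^2 + 19^2 + 3^2) = 21.6795
theta = atan2(19, -10) = 117.7585 deg
phi = acos(3/21.6795) = 82.0459 deg

rho = 21.6795, theta = 117.7585 deg, phi = 82.0459 deg


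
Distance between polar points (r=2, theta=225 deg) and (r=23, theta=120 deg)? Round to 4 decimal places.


d = sqrt(r1^2 + r2^2 - 2*r1*r2*cos(t2-t1))
d = sqrt(2^2 + 23^2 - 2*2*23*cos(120-225)) = 23.5969

23.5969


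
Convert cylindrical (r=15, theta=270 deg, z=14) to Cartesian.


x = 15 * cos(270) = 0
y = 15 * sin(270) = -15
z = 14

(0, -15, 14)


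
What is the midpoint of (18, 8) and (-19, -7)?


Midpoint = ((18+-19)/2, (8+-7)/2) = (-0.5, 0.5)

(-0.5, 0.5)


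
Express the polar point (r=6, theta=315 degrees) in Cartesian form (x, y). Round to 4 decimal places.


x = 6 * cos(315) = 4.2426
y = 6 * sin(315) = -4.2426

(4.2426, -4.2426)


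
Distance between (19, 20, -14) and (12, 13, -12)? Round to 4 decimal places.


d = sqrt((12-19)^2 + (13-20)^2 + (-12--14)^2) = 10.0995

10.0995


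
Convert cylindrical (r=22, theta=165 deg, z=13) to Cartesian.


x = 22 * cos(165) = -21.2504
y = 22 * sin(165) = 5.694
z = 13

(-21.2504, 5.694, 13)


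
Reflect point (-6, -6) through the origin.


Reflection through origin: (x, y) -> (-x, -y)
(-6, -6) -> (6, 6)

(6, 6)


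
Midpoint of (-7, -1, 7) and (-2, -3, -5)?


Midpoint = ((-7+-2)/2, (-1+-3)/2, (7+-5)/2) = (-4.5, -2, 1)

(-4.5, -2, 1)


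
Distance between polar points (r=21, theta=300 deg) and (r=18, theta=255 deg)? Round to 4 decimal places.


d = sqrt(r1^2 + r2^2 - 2*r1*r2*cos(t2-t1))
d = sqrt(21^2 + 18^2 - 2*21*18*cos(255-300)) = 15.1798

15.1798


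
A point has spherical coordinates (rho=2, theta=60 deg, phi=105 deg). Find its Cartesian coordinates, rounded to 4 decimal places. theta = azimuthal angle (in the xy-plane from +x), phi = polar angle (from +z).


x = 2 * sin(105) * cos(60) = 0.9659
y = 2 * sin(105) * sin(60) = 1.673
z = 2 * cos(105) = -0.5176

(0.9659, 1.673, -0.5176)


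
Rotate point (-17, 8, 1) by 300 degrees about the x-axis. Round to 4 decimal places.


x' = -17
y' = 8*cos(300) - 1*sin(300) = 4.866
z' = 8*sin(300) + 1*cos(300) = -6.4282

(-17, 4.866, -6.4282)


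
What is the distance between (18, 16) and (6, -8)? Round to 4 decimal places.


d = sqrt((6-18)^2 + (-8-16)^2) = 26.8328

26.8328


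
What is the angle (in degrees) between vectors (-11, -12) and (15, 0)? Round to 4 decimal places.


dot = -11*15 + -12*0 = -165
|u| = 16.2788, |v| = 15
cos(angle) = -0.6757
angle = 132.5104 degrees

132.5104 degrees


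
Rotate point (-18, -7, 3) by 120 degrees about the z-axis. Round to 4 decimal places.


x' = -18*cos(120) - -7*sin(120) = 15.0622
y' = -18*sin(120) + -7*cos(120) = -12.0885
z' = 3

(15.0622, -12.0885, 3)


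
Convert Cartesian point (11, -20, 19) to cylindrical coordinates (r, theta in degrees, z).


r = sqrt(11^2 + (-20)^2) = 22.8254
theta = atan2(-20, 11) = 298.8108 deg
z = 19

r = 22.8254, theta = 298.8108 deg, z = 19


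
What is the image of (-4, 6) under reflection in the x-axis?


Reflection across x-axis: (x, y) -> (x, -y)
(-4, 6) -> (-4, -6)

(-4, -6)


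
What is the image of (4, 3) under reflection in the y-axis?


Reflection across y-axis: (x, y) -> (-x, y)
(4, 3) -> (-4, 3)

(-4, 3)


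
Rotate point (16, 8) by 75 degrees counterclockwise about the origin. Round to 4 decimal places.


x' = 16*cos(75) - 8*sin(75) = -3.5863
y' = 16*sin(75) + 8*cos(75) = 17.5254

(-3.5863, 17.5254)


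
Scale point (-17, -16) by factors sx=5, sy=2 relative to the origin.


Scaling: (x*sx, y*sy) = (-17*5, -16*2) = (-85, -32)

(-85, -32)


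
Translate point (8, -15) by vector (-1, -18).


Translation: (x+dx, y+dy) = (8+-1, -15+-18) = (7, -33)

(7, -33)


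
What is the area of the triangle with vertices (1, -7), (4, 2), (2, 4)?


Area = |x1(y2-y3) + x2(y3-y1) + x3(y1-y2)| / 2
= |1*(2-4) + 4*(4--7) + 2*(-7-2)| / 2
= 12

12


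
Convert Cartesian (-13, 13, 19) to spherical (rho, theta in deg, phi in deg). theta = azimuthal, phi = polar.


rho = sqrt((-13)^2 + 13^2 + 19^2) = 26.4386
theta = atan2(13, -13) = 135 deg
phi = acos(19/26.4386) = 44.0572 deg

rho = 26.4386, theta = 135 deg, phi = 44.0572 deg


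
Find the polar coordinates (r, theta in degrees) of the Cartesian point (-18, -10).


r = sqrt((-18)^2 + (-10)^2) = 20.5913
theta = atan2(-10, -18) = 209.0546 degrees

r = 20.5913, theta = 209.0546 degrees


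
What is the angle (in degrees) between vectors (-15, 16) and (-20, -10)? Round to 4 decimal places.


dot = -15*-20 + 16*-10 = 140
|u| = 21.9317, |v| = 22.3607
cos(angle) = 0.2855
angle = 73.4127 degrees

73.4127 degrees


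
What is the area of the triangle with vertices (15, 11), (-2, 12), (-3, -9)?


Area = |x1(y2-y3) + x2(y3-y1) + x3(y1-y2)| / 2
= |15*(12--9) + -2*(-9-11) + -3*(11-12)| / 2
= 179

179


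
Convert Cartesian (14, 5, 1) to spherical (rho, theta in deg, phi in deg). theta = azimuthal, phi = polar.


rho = sqrt(14^2 + 5^2 + 1^2) = 14.8997
theta = atan2(5, 14) = 19.6538 deg
phi = acos(1/14.8997) = 86.1517 deg

rho = 14.8997, theta = 19.6538 deg, phi = 86.1517 deg


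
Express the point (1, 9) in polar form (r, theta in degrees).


r = sqrt(1^2 + 9^2) = 9.0554
theta = atan2(9, 1) = 83.6598 degrees

r = 9.0554, theta = 83.6598 degrees


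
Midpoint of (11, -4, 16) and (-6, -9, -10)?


Midpoint = ((11+-6)/2, (-4+-9)/2, (16+-10)/2) = (2.5, -6.5, 3)

(2.5, -6.5, 3)


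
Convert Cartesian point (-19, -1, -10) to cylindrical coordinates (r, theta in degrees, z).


r = sqrt((-19)^2 + (-1)^2) = 19.0263
theta = atan2(-1, -19) = 183.0128 deg
z = -10

r = 19.0263, theta = 183.0128 deg, z = -10


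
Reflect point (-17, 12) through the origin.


Reflection through origin: (x, y) -> (-x, -y)
(-17, 12) -> (17, -12)

(17, -12)


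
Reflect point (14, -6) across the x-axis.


Reflection across x-axis: (x, y) -> (x, -y)
(14, -6) -> (14, 6)

(14, 6)


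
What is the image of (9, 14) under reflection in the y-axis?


Reflection across y-axis: (x, y) -> (-x, y)
(9, 14) -> (-9, 14)

(-9, 14)


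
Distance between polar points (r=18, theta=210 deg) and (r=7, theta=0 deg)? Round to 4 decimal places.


d = sqrt(r1^2 + r2^2 - 2*r1*r2*cos(t2-t1))
d = sqrt(18^2 + 7^2 - 2*18*7*cos(0-210)) = 24.3154

24.3154


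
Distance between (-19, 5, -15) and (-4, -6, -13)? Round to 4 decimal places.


d = sqrt((-4--19)^2 + (-6-5)^2 + (-13--15)^2) = 18.7083

18.7083


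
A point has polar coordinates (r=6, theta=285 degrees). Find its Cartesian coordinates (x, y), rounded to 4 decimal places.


x = 6 * cos(285) = 1.5529
y = 6 * sin(285) = -5.7956

(1.5529, -5.7956)


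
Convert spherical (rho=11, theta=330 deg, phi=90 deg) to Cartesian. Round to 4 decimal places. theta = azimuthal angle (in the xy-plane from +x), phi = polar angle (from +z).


x = 11 * sin(90) * cos(330) = 9.5263
y = 11 * sin(90) * sin(330) = -5.5
z = 11 * cos(90) = 0

(9.5263, -5.5, 0)


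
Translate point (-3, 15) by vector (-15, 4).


Translation: (x+dx, y+dy) = (-3+-15, 15+4) = (-18, 19)

(-18, 19)


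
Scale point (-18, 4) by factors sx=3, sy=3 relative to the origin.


Scaling: (x*sx, y*sy) = (-18*3, 4*3) = (-54, 12)

(-54, 12)


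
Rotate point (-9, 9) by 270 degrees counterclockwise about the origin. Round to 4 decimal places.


x' = -9*cos(270) - 9*sin(270) = 9
y' = -9*sin(270) + 9*cos(270) = 9

(9, 9)


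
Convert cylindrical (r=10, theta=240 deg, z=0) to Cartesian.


x = 10 * cos(240) = -5
y = 10 * sin(240) = -8.6603
z = 0

(-5, -8.6603, 0)


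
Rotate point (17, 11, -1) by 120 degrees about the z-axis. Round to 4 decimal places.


x' = 17*cos(120) - 11*sin(120) = -18.0263
y' = 17*sin(120) + 11*cos(120) = 9.2224
z' = -1

(-18.0263, 9.2224, -1)


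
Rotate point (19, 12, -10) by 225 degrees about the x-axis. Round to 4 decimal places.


x' = 19
y' = 12*cos(225) - -10*sin(225) = -15.5563
z' = 12*sin(225) + -10*cos(225) = -1.4142

(19, -15.5563, -1.4142)


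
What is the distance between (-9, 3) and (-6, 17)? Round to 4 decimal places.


d = sqrt((-6--9)^2 + (17-3)^2) = 14.3178

14.3178


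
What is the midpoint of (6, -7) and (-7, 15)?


Midpoint = ((6+-7)/2, (-7+15)/2) = (-0.5, 4)

(-0.5, 4)


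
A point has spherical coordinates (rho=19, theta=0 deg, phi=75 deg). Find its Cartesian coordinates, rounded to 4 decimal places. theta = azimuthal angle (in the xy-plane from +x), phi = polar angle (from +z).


x = 19 * sin(75) * cos(0) = 18.3526
y = 19 * sin(75) * sin(0) = 0
z = 19 * cos(75) = 4.9176

(18.3526, 0, 4.9176)


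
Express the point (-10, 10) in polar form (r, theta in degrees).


r = sqrt((-10)^2 + 10^2) = 14.1421
theta = atan2(10, -10) = 135 degrees

r = 14.1421, theta = 135 degrees


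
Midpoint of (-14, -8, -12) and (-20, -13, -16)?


Midpoint = ((-14+-20)/2, (-8+-13)/2, (-12+-16)/2) = (-17, -10.5, -14)

(-17, -10.5, -14)


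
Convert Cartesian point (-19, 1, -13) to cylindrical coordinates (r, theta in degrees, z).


r = sqrt((-19)^2 + 1^2) = 19.0263
theta = atan2(1, -19) = 176.9872 deg
z = -13

r = 19.0263, theta = 176.9872 deg, z = -13


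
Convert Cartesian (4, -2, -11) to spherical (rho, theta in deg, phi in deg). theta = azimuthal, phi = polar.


rho = sqrt(4^2 + (-2)^2 + (-11)^2) = 11.8743
theta = atan2(-2, 4) = 333.4349 deg
phi = acos(-11/11.8743) = 157.8754 deg

rho = 11.8743, theta = 333.4349 deg, phi = 157.8754 deg


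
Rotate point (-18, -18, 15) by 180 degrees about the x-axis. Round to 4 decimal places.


x' = -18
y' = -18*cos(180) - 15*sin(180) = 18
z' = -18*sin(180) + 15*cos(180) = -15

(-18, 18, -15)


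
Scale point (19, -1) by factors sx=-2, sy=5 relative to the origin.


Scaling: (x*sx, y*sy) = (19*-2, -1*5) = (-38, -5)

(-38, -5)


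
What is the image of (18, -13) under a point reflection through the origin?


Reflection through origin: (x, y) -> (-x, -y)
(18, -13) -> (-18, 13)

(-18, 13)


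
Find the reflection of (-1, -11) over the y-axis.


Reflection across y-axis: (x, y) -> (-x, y)
(-1, -11) -> (1, -11)

(1, -11)


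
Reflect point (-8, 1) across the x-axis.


Reflection across x-axis: (x, y) -> (x, -y)
(-8, 1) -> (-8, -1)

(-8, -1)


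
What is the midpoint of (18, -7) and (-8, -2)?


Midpoint = ((18+-8)/2, (-7+-2)/2) = (5, -4.5)

(5, -4.5)


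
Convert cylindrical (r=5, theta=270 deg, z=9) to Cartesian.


x = 5 * cos(270) = 0
y = 5 * sin(270) = -5
z = 9

(0, -5, 9)


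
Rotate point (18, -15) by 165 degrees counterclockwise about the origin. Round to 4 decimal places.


x' = 18*cos(165) - -15*sin(165) = -13.5044
y' = 18*sin(165) + -15*cos(165) = 19.1476

(-13.5044, 19.1476)


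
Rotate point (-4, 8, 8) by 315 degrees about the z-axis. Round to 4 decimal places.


x' = -4*cos(315) - 8*sin(315) = 2.8284
y' = -4*sin(315) + 8*cos(315) = 8.4853
z' = 8

(2.8284, 8.4853, 8)


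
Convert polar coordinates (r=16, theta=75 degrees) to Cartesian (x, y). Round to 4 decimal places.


x = 16 * cos(75) = 4.1411
y = 16 * sin(75) = 15.4548

(4.1411, 15.4548)


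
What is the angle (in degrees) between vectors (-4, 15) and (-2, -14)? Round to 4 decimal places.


dot = -4*-2 + 15*-14 = -202
|u| = 15.5242, |v| = 14.1421
cos(angle) = -0.9201
angle = 156.9385 degrees

156.9385 degrees


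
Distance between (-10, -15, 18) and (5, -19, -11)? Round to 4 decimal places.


d = sqrt((5--10)^2 + (-19--15)^2 + (-11-18)^2) = 32.8938

32.8938


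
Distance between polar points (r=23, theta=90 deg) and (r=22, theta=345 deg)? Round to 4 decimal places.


d = sqrt(r1^2 + r2^2 - 2*r1*r2*cos(t2-t1))
d = sqrt(23^2 + 22^2 - 2*23*22*cos(345-90)) = 35.7061

35.7061


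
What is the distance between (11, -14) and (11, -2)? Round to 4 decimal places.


d = sqrt((11-11)^2 + (-2--14)^2) = 12

12


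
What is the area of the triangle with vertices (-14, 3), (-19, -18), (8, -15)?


Area = |x1(y2-y3) + x2(y3-y1) + x3(y1-y2)| / 2
= |-14*(-18--15) + -19*(-15-3) + 8*(3--18)| / 2
= 276

276


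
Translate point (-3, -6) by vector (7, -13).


Translation: (x+dx, y+dy) = (-3+7, -6+-13) = (4, -19)

(4, -19)


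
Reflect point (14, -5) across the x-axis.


Reflection across x-axis: (x, y) -> (x, -y)
(14, -5) -> (14, 5)

(14, 5)


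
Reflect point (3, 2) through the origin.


Reflection through origin: (x, y) -> (-x, -y)
(3, 2) -> (-3, -2)

(-3, -2)


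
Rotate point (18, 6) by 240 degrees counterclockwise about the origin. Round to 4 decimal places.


x' = 18*cos(240) - 6*sin(240) = -3.8038
y' = 18*sin(240) + 6*cos(240) = -18.5885

(-3.8038, -18.5885)


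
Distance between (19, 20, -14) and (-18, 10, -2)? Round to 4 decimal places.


d = sqrt((-18-19)^2 + (10-20)^2 + (-2--14)^2) = 40.1622

40.1622


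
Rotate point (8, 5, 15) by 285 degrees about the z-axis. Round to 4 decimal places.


x' = 8*cos(285) - 5*sin(285) = 6.9002
y' = 8*sin(285) + 5*cos(285) = -6.4333
z' = 15

(6.9002, -6.4333, 15)


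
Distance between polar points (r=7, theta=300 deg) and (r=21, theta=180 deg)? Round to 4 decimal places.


d = sqrt(r1^2 + r2^2 - 2*r1*r2*cos(t2-t1))
d = sqrt(7^2 + 21^2 - 2*7*21*cos(180-300)) = 25.2389

25.2389


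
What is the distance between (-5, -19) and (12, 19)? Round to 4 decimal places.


d = sqrt((12--5)^2 + (19--19)^2) = 41.6293

41.6293


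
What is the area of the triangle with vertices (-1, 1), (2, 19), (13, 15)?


Area = |x1(y2-y3) + x2(y3-y1) + x3(y1-y2)| / 2
= |-1*(19-15) + 2*(15-1) + 13*(1-19)| / 2
= 105

105


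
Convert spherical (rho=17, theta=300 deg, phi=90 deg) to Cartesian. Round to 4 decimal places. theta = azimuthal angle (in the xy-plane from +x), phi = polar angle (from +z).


x = 17 * sin(90) * cos(300) = 8.5
y = 17 * sin(90) * sin(300) = -14.7224
z = 17 * cos(90) = 0

(8.5, -14.7224, 0)


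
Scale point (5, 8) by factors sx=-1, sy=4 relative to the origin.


Scaling: (x*sx, y*sy) = (5*-1, 8*4) = (-5, 32)

(-5, 32)


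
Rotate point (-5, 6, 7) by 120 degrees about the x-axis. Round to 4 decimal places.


x' = -5
y' = 6*cos(120) - 7*sin(120) = -9.0622
z' = 6*sin(120) + 7*cos(120) = 1.6962

(-5, -9.0622, 1.6962)


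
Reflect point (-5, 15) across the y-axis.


Reflection across y-axis: (x, y) -> (-x, y)
(-5, 15) -> (5, 15)

(5, 15)


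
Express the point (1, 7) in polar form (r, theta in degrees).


r = sqrt(1^2 + 7^2) = 7.0711
theta = atan2(7, 1) = 81.8699 degrees

r = 7.0711, theta = 81.8699 degrees


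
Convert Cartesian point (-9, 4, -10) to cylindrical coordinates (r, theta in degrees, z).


r = sqrt((-9)^2 + 4^2) = 9.8489
theta = atan2(4, -9) = 156.0375 deg
z = -10

r = 9.8489, theta = 156.0375 deg, z = -10


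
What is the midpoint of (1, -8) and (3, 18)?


Midpoint = ((1+3)/2, (-8+18)/2) = (2, 5)

(2, 5)


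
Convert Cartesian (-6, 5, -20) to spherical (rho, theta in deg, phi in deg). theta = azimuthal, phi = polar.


rho = sqrt((-6)^2 + 5^2 + (-20)^2) = 21.4709
theta = atan2(5, -6) = 140.1944 deg
phi = acos(-20/21.4709) = 158.6687 deg

rho = 21.4709, theta = 140.1944 deg, phi = 158.6687 deg


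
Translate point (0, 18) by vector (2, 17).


Translation: (x+dx, y+dy) = (0+2, 18+17) = (2, 35)

(2, 35)


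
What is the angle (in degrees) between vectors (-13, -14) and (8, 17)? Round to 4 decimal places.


dot = -13*8 + -14*17 = -342
|u| = 19.105, |v| = 18.7883
cos(angle) = -0.9528
angle = 162.3222 degrees

162.3222 degrees


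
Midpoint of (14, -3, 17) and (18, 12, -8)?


Midpoint = ((14+18)/2, (-3+12)/2, (17+-8)/2) = (16, 4.5, 4.5)

(16, 4.5, 4.5)


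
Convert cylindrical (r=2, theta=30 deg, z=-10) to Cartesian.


x = 2 * cos(30) = 1.7321
y = 2 * sin(30) = 1
z = -10

(1.7321, 1, -10)


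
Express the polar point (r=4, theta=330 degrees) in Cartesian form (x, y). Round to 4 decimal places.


x = 4 * cos(330) = 3.4641
y = 4 * sin(330) = -2

(3.4641, -2)


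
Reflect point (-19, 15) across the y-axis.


Reflection across y-axis: (x, y) -> (-x, y)
(-19, 15) -> (19, 15)

(19, 15)


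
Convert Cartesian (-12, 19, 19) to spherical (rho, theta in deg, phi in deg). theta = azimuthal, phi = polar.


rho = sqrt((-12)^2 + 19^2 + 19^2) = 29.4279
theta = atan2(19, -12) = 122.2756 deg
phi = acos(19/29.4279) = 49.7859 deg

rho = 29.4279, theta = 122.2756 deg, phi = 49.7859 deg


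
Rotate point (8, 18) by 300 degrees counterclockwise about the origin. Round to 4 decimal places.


x' = 8*cos(300) - 18*sin(300) = 19.5885
y' = 8*sin(300) + 18*cos(300) = 2.0718

(19.5885, 2.0718)


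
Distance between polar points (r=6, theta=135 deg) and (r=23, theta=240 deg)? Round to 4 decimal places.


d = sqrt(r1^2 + r2^2 - 2*r1*r2*cos(t2-t1))
d = sqrt(6^2 + 23^2 - 2*6*23*cos(240-135)) = 25.2276

25.2276


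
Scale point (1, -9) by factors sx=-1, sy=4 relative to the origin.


Scaling: (x*sx, y*sy) = (1*-1, -9*4) = (-1, -36)

(-1, -36)


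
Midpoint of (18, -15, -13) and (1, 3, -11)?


Midpoint = ((18+1)/2, (-15+3)/2, (-13+-11)/2) = (9.5, -6, -12)

(9.5, -6, -12)


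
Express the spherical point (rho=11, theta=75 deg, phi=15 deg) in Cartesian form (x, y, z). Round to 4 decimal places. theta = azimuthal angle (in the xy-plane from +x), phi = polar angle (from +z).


x = 11 * sin(15) * cos(75) = 0.7369
y = 11 * sin(15) * sin(75) = 2.75
z = 11 * cos(15) = 10.6252

(0.7369, 2.75, 10.6252)


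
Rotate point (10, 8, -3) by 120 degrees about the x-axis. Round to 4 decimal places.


x' = 10
y' = 8*cos(120) - -3*sin(120) = -1.4019
z' = 8*sin(120) + -3*cos(120) = 8.4282

(10, -1.4019, 8.4282)


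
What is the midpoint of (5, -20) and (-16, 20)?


Midpoint = ((5+-16)/2, (-20+20)/2) = (-5.5, 0)

(-5.5, 0)


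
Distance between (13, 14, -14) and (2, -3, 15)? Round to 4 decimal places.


d = sqrt((2-13)^2 + (-3-14)^2 + (15--14)^2) = 35.3695

35.3695


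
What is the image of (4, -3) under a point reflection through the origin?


Reflection through origin: (x, y) -> (-x, -y)
(4, -3) -> (-4, 3)

(-4, 3)


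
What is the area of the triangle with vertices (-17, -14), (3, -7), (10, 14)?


Area = |x1(y2-y3) + x2(y3-y1) + x3(y1-y2)| / 2
= |-17*(-7-14) + 3*(14--14) + 10*(-14--7)| / 2
= 185.5

185.5


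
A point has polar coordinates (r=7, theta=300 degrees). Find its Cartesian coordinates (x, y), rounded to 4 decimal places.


x = 7 * cos(300) = 3.5
y = 7 * sin(300) = -6.0622

(3.5, -6.0622)


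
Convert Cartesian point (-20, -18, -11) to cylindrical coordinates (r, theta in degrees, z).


r = sqrt((-20)^2 + (-18)^2) = 26.9072
theta = atan2(-18, -20) = 221.9872 deg
z = -11

r = 26.9072, theta = 221.9872 deg, z = -11


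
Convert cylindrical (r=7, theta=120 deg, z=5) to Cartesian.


x = 7 * cos(120) = -3.5
y = 7 * sin(120) = 6.0622
z = 5

(-3.5, 6.0622, 5)


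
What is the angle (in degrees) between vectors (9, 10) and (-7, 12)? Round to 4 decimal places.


dot = 9*-7 + 10*12 = 57
|u| = 13.4536, |v| = 13.8924
cos(angle) = 0.305
angle = 72.2436 degrees

72.2436 degrees


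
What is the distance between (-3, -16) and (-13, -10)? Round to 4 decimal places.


d = sqrt((-13--3)^2 + (-10--16)^2) = 11.6619

11.6619


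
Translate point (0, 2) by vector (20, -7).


Translation: (x+dx, y+dy) = (0+20, 2+-7) = (20, -5)

(20, -5)


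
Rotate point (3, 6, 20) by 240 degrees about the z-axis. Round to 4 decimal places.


x' = 3*cos(240) - 6*sin(240) = 3.6962
y' = 3*sin(240) + 6*cos(240) = -5.5981
z' = 20

(3.6962, -5.5981, 20)


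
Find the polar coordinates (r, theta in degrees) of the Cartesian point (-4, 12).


r = sqrt((-4)^2 + 12^2) = 12.6491
theta = atan2(12, -4) = 108.4349 degrees

r = 12.6491, theta = 108.4349 degrees


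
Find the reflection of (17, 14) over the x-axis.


Reflection across x-axis: (x, y) -> (x, -y)
(17, 14) -> (17, -14)

(17, -14)


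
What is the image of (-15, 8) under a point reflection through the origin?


Reflection through origin: (x, y) -> (-x, -y)
(-15, 8) -> (15, -8)

(15, -8)


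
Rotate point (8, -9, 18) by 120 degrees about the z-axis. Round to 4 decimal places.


x' = 8*cos(120) - -9*sin(120) = 3.7942
y' = 8*sin(120) + -9*cos(120) = 11.4282
z' = 18

(3.7942, 11.4282, 18)


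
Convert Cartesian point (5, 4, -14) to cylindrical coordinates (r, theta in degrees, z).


r = sqrt(5^2 + 4^2) = 6.4031
theta = atan2(4, 5) = 38.6598 deg
z = -14

r = 6.4031, theta = 38.6598 deg, z = -14


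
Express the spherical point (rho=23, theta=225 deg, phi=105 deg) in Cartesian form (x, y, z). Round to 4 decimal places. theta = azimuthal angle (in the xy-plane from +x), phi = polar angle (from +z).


x = 23 * sin(105) * cos(225) = -15.7093
y = 23 * sin(105) * sin(225) = -15.7093
z = 23 * cos(105) = -5.9528

(-15.7093, -15.7093, -5.9528)


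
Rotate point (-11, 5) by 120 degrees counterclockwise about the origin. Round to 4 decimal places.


x' = -11*cos(120) - 5*sin(120) = 1.1699
y' = -11*sin(120) + 5*cos(120) = -12.0263

(1.1699, -12.0263)


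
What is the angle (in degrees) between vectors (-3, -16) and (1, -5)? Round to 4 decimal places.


dot = -3*1 + -16*-5 = 77
|u| = 16.2788, |v| = 5.099
cos(angle) = 0.9276
angle = 21.9296 degrees

21.9296 degrees


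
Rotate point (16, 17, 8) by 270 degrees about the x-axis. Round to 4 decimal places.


x' = 16
y' = 17*cos(270) - 8*sin(270) = 8
z' = 17*sin(270) + 8*cos(270) = -17

(16, 8, -17)


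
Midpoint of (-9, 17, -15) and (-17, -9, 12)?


Midpoint = ((-9+-17)/2, (17+-9)/2, (-15+12)/2) = (-13, 4, -1.5)

(-13, 4, -1.5)


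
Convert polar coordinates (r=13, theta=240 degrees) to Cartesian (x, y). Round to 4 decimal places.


x = 13 * cos(240) = -6.5
y = 13 * sin(240) = -11.2583

(-6.5, -11.2583)


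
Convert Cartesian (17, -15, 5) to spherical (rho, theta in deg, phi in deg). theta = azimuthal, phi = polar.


rho = sqrt(17^2 + (-15)^2 + 5^2) = 23.2164
theta = atan2(-15, 17) = 318.5763 deg
phi = acos(5/23.2164) = 77.563 deg

rho = 23.2164, theta = 318.5763 deg, phi = 77.563 deg


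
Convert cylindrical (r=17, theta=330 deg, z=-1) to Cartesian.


x = 17 * cos(330) = 14.7224
y = 17 * sin(330) = -8.5
z = -1

(14.7224, -8.5, -1)


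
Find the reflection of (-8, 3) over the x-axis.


Reflection across x-axis: (x, y) -> (x, -y)
(-8, 3) -> (-8, -3)

(-8, -3)


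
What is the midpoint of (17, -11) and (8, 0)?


Midpoint = ((17+8)/2, (-11+0)/2) = (12.5, -5.5)

(12.5, -5.5)


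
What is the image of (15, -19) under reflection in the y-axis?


Reflection across y-axis: (x, y) -> (-x, y)
(15, -19) -> (-15, -19)

(-15, -19)


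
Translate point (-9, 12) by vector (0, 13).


Translation: (x+dx, y+dy) = (-9+0, 12+13) = (-9, 25)

(-9, 25)


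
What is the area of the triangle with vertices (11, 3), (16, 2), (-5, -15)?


Area = |x1(y2-y3) + x2(y3-y1) + x3(y1-y2)| / 2
= |11*(2--15) + 16*(-15-3) + -5*(3-2)| / 2
= 53

53


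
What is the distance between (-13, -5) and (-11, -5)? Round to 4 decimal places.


d = sqrt((-11--13)^2 + (-5--5)^2) = 2

2


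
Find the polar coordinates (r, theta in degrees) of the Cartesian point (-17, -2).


r = sqrt((-17)^2 + (-2)^2) = 17.1172
theta = atan2(-2, -17) = 186.7098 degrees

r = 17.1172, theta = 186.7098 degrees


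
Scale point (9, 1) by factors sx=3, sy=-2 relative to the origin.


Scaling: (x*sx, y*sy) = (9*3, 1*-2) = (27, -2)

(27, -2)


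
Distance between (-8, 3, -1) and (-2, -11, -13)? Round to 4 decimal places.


d = sqrt((-2--8)^2 + (-11-3)^2 + (-13--1)^2) = 19.3907

19.3907


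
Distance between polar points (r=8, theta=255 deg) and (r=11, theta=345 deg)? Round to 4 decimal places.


d = sqrt(r1^2 + r2^2 - 2*r1*r2*cos(t2-t1))
d = sqrt(8^2 + 11^2 - 2*8*11*cos(345-255)) = 13.6015

13.6015


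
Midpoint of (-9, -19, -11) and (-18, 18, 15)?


Midpoint = ((-9+-18)/2, (-19+18)/2, (-11+15)/2) = (-13.5, -0.5, 2)

(-13.5, -0.5, 2)


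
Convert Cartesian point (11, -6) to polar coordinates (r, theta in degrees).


r = sqrt(11^2 + (-6)^2) = 12.53
theta = atan2(-6, 11) = 331.3895 degrees

r = 12.53, theta = 331.3895 degrees


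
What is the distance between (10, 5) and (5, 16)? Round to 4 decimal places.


d = sqrt((5-10)^2 + (16-5)^2) = 12.083

12.083


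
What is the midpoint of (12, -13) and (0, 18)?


Midpoint = ((12+0)/2, (-13+18)/2) = (6, 2.5)

(6, 2.5)


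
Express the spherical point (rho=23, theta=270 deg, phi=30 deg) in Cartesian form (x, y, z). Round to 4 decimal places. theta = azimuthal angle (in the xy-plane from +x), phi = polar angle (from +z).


x = 23 * sin(30) * cos(270) = 0
y = 23 * sin(30) * sin(270) = -11.5
z = 23 * cos(30) = 19.9186

(0, -11.5, 19.9186)


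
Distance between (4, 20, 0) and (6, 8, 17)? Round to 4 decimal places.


d = sqrt((6-4)^2 + (8-20)^2 + (17-0)^2) = 20.9045

20.9045


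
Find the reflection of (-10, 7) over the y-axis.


Reflection across y-axis: (x, y) -> (-x, y)
(-10, 7) -> (10, 7)

(10, 7)


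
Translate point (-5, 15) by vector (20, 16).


Translation: (x+dx, y+dy) = (-5+20, 15+16) = (15, 31)

(15, 31)


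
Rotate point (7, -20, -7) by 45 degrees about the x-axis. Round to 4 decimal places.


x' = 7
y' = -20*cos(45) - -7*sin(45) = -9.1924
z' = -20*sin(45) + -7*cos(45) = -19.0919

(7, -9.1924, -19.0919)


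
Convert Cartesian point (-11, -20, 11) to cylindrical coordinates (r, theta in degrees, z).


r = sqrt((-11)^2 + (-20)^2) = 22.8254
theta = atan2(-20, -11) = 241.1892 deg
z = 11

r = 22.8254, theta = 241.1892 deg, z = 11


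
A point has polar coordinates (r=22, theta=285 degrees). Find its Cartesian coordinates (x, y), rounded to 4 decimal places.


x = 22 * cos(285) = 5.694
y = 22 * sin(285) = -21.2504

(5.694, -21.2504)


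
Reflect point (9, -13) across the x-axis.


Reflection across x-axis: (x, y) -> (x, -y)
(9, -13) -> (9, 13)

(9, 13)


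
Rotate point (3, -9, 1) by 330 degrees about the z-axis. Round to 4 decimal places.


x' = 3*cos(330) - -9*sin(330) = -1.9019
y' = 3*sin(330) + -9*cos(330) = -9.2942
z' = 1

(-1.9019, -9.2942, 1)


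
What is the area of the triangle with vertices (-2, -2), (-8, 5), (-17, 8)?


Area = |x1(y2-y3) + x2(y3-y1) + x3(y1-y2)| / 2
= |-2*(5-8) + -8*(8--2) + -17*(-2-5)| / 2
= 22.5

22.5


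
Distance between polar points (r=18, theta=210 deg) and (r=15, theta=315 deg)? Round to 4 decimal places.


d = sqrt(r1^2 + r2^2 - 2*r1*r2*cos(t2-t1))
d = sqrt(18^2 + 15^2 - 2*18*15*cos(315-210)) = 26.2443

26.2443


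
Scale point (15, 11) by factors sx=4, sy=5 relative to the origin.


Scaling: (x*sx, y*sy) = (15*4, 11*5) = (60, 55)

(60, 55)


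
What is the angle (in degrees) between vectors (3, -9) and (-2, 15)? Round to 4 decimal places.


dot = 3*-2 + -9*15 = -141
|u| = 9.4868, |v| = 15.1327
cos(angle) = -0.9822
angle = 169.1597 degrees

169.1597 degrees


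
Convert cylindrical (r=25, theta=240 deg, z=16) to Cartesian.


x = 25 * cos(240) = -12.5
y = 25 * sin(240) = -21.6506
z = 16

(-12.5, -21.6506, 16)


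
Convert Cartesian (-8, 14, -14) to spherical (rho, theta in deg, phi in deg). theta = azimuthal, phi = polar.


rho = sqrt((-8)^2 + 14^2 + (-14)^2) = 21.3542
theta = atan2(14, -8) = 119.7449 deg
phi = acos(-14/21.3542) = 130.9659 deg

rho = 21.3542, theta = 119.7449 deg, phi = 130.9659 deg


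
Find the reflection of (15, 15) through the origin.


Reflection through origin: (x, y) -> (-x, -y)
(15, 15) -> (-15, -15)

(-15, -15)


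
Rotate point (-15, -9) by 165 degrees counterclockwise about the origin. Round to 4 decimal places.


x' = -15*cos(165) - -9*sin(165) = 16.8183
y' = -15*sin(165) + -9*cos(165) = 4.811

(16.8183, 4.811)


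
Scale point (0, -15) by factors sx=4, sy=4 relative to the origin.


Scaling: (x*sx, y*sy) = (0*4, -15*4) = (0, -60)

(0, -60)


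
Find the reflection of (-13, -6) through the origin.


Reflection through origin: (x, y) -> (-x, -y)
(-13, -6) -> (13, 6)

(13, 6)


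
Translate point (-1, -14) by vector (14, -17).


Translation: (x+dx, y+dy) = (-1+14, -14+-17) = (13, -31)

(13, -31)


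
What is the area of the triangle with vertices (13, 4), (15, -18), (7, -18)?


Area = |x1(y2-y3) + x2(y3-y1) + x3(y1-y2)| / 2
= |13*(-18--18) + 15*(-18-4) + 7*(4--18)| / 2
= 88

88


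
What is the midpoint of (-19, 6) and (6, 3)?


Midpoint = ((-19+6)/2, (6+3)/2) = (-6.5, 4.5)

(-6.5, 4.5)


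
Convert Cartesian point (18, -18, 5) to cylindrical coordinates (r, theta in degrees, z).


r = sqrt(18^2 + (-18)^2) = 25.4558
theta = atan2(-18, 18) = 315 deg
z = 5

r = 25.4558, theta = 315 deg, z = 5


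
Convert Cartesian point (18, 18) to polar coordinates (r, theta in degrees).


r = sqrt(18^2 + 18^2) = 25.4558
theta = atan2(18, 18) = 45 degrees

r = 25.4558, theta = 45 degrees


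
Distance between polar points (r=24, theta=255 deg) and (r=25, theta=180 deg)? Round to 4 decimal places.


d = sqrt(r1^2 + r2^2 - 2*r1*r2*cos(t2-t1))
d = sqrt(24^2 + 25^2 - 2*24*25*cos(180-255)) = 29.8399

29.8399


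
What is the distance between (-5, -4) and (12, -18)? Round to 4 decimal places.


d = sqrt((12--5)^2 + (-18--4)^2) = 22.0227

22.0227


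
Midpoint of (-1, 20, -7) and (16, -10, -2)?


Midpoint = ((-1+16)/2, (20+-10)/2, (-7+-2)/2) = (7.5, 5, -4.5)

(7.5, 5, -4.5)


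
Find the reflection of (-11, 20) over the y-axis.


Reflection across y-axis: (x, y) -> (-x, y)
(-11, 20) -> (11, 20)

(11, 20)


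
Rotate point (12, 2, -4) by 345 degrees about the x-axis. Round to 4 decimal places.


x' = 12
y' = 2*cos(345) - -4*sin(345) = 0.8966
z' = 2*sin(345) + -4*cos(345) = -4.3813

(12, 0.8966, -4.3813)


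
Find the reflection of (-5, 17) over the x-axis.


Reflection across x-axis: (x, y) -> (x, -y)
(-5, 17) -> (-5, -17)

(-5, -17)


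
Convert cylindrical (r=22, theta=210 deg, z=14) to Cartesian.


x = 22 * cos(210) = -19.0526
y = 22 * sin(210) = -11
z = 14

(-19.0526, -11, 14)


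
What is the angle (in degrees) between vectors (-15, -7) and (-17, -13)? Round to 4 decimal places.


dot = -15*-17 + -7*-13 = 346
|u| = 16.5529, |v| = 21.4009
cos(angle) = 0.9767
angle = 12.3885 degrees

12.3885 degrees


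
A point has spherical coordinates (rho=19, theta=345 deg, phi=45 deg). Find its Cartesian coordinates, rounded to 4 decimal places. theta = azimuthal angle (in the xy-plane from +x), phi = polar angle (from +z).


x = 19 * sin(45) * cos(345) = 12.9772
y = 19 * sin(45) * sin(345) = -3.4772
z = 19 * cos(45) = 13.435

(12.9772, -3.4772, 13.435)


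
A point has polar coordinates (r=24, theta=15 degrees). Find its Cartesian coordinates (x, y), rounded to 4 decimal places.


x = 24 * cos(15) = 23.1822
y = 24 * sin(15) = 6.2117

(23.1822, 6.2117)
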